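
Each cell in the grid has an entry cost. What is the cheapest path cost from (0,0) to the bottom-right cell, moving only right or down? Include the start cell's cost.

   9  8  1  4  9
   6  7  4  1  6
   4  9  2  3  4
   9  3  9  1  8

Cheapest: r0c0 → r0c1 → r0c2 → r0c3 → r1c3 → r2c3 → r3c3 → r3c4
  9 + 8 + 1 + 4 + 1 + 3 + 1 + 8 = 35
For comparison, the top-then-right route costs 49.

35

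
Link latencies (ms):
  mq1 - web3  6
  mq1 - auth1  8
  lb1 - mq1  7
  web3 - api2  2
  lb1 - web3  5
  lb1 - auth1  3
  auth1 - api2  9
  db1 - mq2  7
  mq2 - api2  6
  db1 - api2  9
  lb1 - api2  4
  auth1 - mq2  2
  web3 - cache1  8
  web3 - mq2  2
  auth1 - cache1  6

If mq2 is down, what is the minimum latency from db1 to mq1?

17

Some routes from db1 to mq1 avoiding mq2:
db1 -> api2 -> web3 -> mq1: 9 + 2 + 6 = 17
db1 -> api2 -> web3 -> lb1 -> mq1: 9 + 2 + 5 + 7 = 23
db1 -> api2 -> lb1 -> web3 -> mq1: 9 + 4 + 5 + 6 = 24
db1 -> api2 -> lb1 -> mq1: 9 + 4 + 7 = 20
Best route has total 17 ms.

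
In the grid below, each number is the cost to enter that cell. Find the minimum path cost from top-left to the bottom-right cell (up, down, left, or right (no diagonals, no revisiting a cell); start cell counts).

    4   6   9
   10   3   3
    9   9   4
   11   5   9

29

One optimal route is [0,0] → [0,1] → [1,1] → [1,2] → [2,2] → [3,2].
Its cost is 4 + 6 + 3 + 3 + 4 + 9 = 29.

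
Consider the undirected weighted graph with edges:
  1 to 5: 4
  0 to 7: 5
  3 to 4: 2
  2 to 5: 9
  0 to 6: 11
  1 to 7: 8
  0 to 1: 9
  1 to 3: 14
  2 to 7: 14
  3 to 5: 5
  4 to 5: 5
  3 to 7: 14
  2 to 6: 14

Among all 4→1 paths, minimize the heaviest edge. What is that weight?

Some routes from 4 to 1:
4→3→7→0→6→2→5→1: max(2, 14, 5, 11, 14, 9, 4) = 14
4→5→1: max(5, 4) = 5
4→3→7→2→6→0→1: max(2, 14, 14, 14, 11, 9) = 14
4→3→7→1: max(2, 14, 8) = 14
4→3→5→1: max(2, 5, 4) = 5
4→3→7→0→1: max(2, 14, 5, 9) = 14
The minimum achievable maximum is 5.

5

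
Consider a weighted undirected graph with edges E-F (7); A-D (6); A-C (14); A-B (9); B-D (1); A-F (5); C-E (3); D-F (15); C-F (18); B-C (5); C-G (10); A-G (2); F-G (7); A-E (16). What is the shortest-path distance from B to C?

5

A few of the B→C routes:
B - D - A - G - C: 1 + 6 + 2 + 10 = 19
B - A - G - C: 9 + 2 + 10 = 21
B - D - A - C: 1 + 6 + 14 = 21
B - A - C: 9 + 14 = 23
B - D - A - F - E - C: 1 + 6 + 5 + 7 + 3 = 22
B - C: 5
Best route has total 5.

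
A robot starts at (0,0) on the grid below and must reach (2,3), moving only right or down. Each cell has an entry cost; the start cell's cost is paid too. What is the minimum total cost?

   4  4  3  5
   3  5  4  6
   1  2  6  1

17

Cheapest: r0c0 r1c0 r2c0 r2c1 r2c2 r2c3
  4 + 3 + 1 + 2 + 6 + 1 = 17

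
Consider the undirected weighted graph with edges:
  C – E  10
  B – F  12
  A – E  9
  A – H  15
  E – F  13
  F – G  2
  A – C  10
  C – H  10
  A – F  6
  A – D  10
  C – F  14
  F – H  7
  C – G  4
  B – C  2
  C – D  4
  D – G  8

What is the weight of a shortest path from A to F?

6

Comparing a few candidate routes:
A → C → G → F: 10 + 4 + 2 = 16
A → D → G → F: 10 + 8 + 2 = 20
A → D → C → G → F: 10 + 4 + 4 + 2 = 20
A → F: 6
Shortest: 6.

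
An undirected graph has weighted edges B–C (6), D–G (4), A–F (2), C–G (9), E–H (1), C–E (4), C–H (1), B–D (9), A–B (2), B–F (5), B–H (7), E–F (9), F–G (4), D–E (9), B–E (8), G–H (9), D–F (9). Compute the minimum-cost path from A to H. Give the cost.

9

Checking several routes:
A -> B -> E -> H: 2 + 8 + 1 = 11
A -> B -> C -> H: 2 + 6 + 1 = 9
A -> F -> E -> H: 2 + 9 + 1 = 12
A -> B -> C -> E -> H: 2 + 6 + 4 + 1 = 13
A -> B -> H: 2 + 7 = 9
Shortest: 9.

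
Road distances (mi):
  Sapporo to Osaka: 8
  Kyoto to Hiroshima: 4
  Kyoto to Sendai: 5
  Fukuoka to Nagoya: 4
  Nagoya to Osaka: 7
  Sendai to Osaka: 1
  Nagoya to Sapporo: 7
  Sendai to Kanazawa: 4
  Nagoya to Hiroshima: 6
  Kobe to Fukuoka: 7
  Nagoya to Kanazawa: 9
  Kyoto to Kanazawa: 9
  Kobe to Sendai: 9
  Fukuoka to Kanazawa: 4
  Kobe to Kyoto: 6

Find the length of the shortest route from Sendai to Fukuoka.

Some routes from Sendai to Fukuoka:
Sendai - Kyoto - Kanazawa - Fukuoka: 5 + 9 + 4 = 18
Sendai - Osaka - Nagoya - Fukuoka: 1 + 7 + 4 = 12
Sendai - Kanazawa - Fukuoka: 4 + 4 = 8
Sendai - Kanazawa - Nagoya - Fukuoka: 4 + 9 + 4 = 17
Sendai - Kyoto - Kobe - Fukuoka: 5 + 6 + 7 = 18
Sendai - Kobe - Fukuoka: 9 + 7 = 16
Best route has total 8 mi.

8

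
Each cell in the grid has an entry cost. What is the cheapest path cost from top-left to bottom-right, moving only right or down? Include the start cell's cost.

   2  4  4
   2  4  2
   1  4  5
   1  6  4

Best path: r0c0 → r1c0 → r2c0 → r3c0 → r3c1 → r3c2
Cost: 2 + 2 + 1 + 1 + 6 + 4 = 16

16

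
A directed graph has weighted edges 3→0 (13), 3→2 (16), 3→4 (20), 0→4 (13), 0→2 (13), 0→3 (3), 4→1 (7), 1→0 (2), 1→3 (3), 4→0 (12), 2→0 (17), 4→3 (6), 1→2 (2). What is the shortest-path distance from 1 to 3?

Some routes from 1 to 3:
1-0-4-3: 2 + 13 + 6 = 21
1-0-3: 2 + 3 = 5
1-2-0-3: 2 + 17 + 3 = 22
1-3: 3
The minimum is 3.

3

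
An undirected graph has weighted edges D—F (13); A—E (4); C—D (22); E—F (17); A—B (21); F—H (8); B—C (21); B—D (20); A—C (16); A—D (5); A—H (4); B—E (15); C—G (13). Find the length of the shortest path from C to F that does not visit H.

Some routes from C to F avoiding H:
C -> D -> A -> E -> F: 22 + 5 + 4 + 17 = 48
C -> A -> D -> F: 16 + 5 + 13 = 34
C -> A -> E -> F: 16 + 4 + 17 = 37
C -> D -> F: 22 + 13 = 35
Shortest: 34.

34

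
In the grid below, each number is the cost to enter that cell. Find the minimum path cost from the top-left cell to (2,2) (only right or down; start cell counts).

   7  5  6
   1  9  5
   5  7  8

28

Best path: (0,0)→(1,0)→(2,0)→(2,1)→(2,2)
Cost: 7 + 1 + 5 + 7 + 8 = 28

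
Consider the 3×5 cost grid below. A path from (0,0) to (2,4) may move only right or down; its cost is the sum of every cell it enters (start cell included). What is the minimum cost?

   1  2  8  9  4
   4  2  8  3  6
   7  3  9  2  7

25

Path r0c0→r0c1→r1c1→r1c2→r1c3→r2c3→r2c4: 1 + 2 + 2 + 8 + 3 + 2 + 7 = 25.
(Top row then right column would cost 37.)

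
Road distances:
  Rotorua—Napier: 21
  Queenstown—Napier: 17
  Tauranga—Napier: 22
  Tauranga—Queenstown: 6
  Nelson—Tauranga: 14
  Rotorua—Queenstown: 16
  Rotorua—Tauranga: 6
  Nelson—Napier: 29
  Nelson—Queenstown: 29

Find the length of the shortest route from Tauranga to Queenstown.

6

Checking several routes:
Tauranga→Rotorua→Queenstown: 6 + 16 = 22
Tauranga→Nelson→Queenstown: 14 + 29 = 43
Tauranga→Napier→Queenstown: 22 + 17 = 39
Tauranga→Queenstown: 6
The minimum is 6.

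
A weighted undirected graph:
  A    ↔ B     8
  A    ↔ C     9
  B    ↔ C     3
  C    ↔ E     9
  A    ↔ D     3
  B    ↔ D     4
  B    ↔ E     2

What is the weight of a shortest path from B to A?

7

Candidate routes:
B - E - C - A: 2 + 9 + 9 = 20
B - A: 8
B - C - A: 3 + 9 = 12
B - D - A: 4 + 3 = 7
Best route has total 7.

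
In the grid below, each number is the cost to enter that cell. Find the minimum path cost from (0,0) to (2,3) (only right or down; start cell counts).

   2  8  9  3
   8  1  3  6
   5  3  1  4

Cheapest: [0,0] -> [0,1] -> [1,1] -> [1,2] -> [2,2] -> [2,3]
  2 + 8 + 1 + 3 + 1 + 4 = 19
For comparison, the top-then-right route costs 32.

19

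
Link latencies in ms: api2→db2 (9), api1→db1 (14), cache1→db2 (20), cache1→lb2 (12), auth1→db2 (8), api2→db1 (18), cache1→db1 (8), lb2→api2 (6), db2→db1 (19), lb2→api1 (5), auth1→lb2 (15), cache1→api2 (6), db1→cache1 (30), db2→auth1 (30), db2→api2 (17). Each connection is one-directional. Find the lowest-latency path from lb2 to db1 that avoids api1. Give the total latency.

24

Routes from lb2 to db1 avoiding api1:
lb2 -> api2 -> db1: 6 + 18 = 24
lb2 -> api2 -> db2 -> db1: 6 + 9 + 19 = 34
Best route has total 24 ms.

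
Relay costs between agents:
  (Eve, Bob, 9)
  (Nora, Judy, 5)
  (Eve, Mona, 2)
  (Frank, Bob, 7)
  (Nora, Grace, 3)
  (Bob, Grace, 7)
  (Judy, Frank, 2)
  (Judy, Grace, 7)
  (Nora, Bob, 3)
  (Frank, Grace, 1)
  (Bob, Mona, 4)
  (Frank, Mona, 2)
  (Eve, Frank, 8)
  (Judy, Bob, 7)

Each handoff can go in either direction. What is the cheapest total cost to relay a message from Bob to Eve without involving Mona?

9

Comparing a few candidate routes:
Bob-Frank-Eve: 7 + 8 = 15
Bob-Eve: 9
Bob-Nora-Grace-Frank-Eve: 3 + 3 + 1 + 8 = 15
The minimum is 9.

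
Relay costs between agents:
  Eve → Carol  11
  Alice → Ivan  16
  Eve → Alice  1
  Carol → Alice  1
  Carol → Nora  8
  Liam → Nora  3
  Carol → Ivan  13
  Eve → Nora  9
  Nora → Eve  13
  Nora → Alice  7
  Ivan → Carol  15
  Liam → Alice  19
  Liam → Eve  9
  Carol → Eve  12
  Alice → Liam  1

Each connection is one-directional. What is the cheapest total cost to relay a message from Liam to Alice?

10

Some routes from Liam to Alice:
Liam - Eve - Alice: 9 + 1 = 10
Liam - Nora - Alice: 3 + 7 = 10
Liam - Nora - Eve - Alice: 3 + 13 + 1 = 17
Liam - Alice: 19
Shortest: 10.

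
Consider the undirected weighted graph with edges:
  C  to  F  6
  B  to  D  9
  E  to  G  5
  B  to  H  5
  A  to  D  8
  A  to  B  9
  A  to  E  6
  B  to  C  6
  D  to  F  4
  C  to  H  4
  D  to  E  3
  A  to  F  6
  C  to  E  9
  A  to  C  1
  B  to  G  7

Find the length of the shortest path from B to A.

7

Comparing a few candidate routes:
B-A: 9
B-H-C-A: 5 + 4 + 1 = 10
B-D-A: 9 + 8 = 17
B-C-A: 6 + 1 = 7
The minimum is 7.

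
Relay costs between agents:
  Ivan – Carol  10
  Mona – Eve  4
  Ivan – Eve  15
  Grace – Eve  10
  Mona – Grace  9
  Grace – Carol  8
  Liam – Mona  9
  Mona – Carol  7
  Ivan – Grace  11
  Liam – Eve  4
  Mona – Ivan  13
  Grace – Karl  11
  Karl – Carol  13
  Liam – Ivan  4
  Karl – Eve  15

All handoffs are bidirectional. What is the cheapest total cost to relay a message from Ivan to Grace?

11

Some routes from Ivan to Grace:
Ivan-Mona-Grace: 13 + 9 = 22
Ivan-Liam-Eve-Mona-Grace: 4 + 4 + 4 + 9 = 21
Ivan-Carol-Grace: 10 + 8 = 18
Ivan-Grace: 11
Ivan-Liam-Eve-Grace: 4 + 4 + 10 = 18
Shortest: 11.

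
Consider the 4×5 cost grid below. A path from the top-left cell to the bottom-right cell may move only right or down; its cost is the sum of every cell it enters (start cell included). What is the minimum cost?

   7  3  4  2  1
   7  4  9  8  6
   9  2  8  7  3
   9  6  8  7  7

33

Cheapest: (0,0) -> (0,1) -> (0,2) -> (0,3) -> (0,4) -> (1,4) -> (2,4) -> (3,4)
  7 + 3 + 4 + 2 + 1 + 6 + 3 + 7 = 33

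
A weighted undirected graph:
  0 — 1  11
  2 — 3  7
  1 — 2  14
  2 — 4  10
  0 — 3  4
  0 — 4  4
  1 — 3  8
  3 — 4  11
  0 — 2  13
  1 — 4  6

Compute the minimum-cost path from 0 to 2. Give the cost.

Checking several routes:
0 -> 2: 13
0 -> 3 -> 2: 4 + 7 = 11
0 -> 4 -> 2: 4 + 10 = 14
Shortest: 11.

11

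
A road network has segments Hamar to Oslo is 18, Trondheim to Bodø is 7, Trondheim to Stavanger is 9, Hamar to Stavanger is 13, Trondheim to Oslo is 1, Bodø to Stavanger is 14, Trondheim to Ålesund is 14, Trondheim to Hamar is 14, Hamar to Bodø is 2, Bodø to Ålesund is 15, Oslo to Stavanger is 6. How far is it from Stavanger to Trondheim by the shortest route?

7

A few of the Stavanger→Trondheim routes:
Stavanger → Hamar → Trondheim: 13 + 14 = 27
Stavanger → Bodø → Trondheim: 14 + 7 = 21
Stavanger → Oslo → Trondheim: 6 + 1 = 7
Stavanger → Trondheim: 9
Stavanger → Hamar → Bodø → Trondheim: 13 + 2 + 7 = 22
Best route has total 7.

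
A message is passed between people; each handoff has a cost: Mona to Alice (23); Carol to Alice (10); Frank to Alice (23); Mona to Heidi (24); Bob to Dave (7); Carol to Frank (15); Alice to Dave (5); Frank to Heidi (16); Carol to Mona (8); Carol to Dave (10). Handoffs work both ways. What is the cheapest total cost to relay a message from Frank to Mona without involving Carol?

Candidate routes:
Frank→Alice→Mona: 23 + 23 = 46
Frank→Heidi→Mona: 16 + 24 = 40
The minimum is 40.

40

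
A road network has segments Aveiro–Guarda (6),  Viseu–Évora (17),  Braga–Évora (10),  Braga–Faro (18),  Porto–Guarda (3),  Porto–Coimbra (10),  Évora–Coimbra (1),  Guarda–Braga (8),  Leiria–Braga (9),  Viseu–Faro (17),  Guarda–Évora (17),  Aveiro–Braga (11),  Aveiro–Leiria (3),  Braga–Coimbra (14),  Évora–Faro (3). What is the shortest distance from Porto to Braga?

A few of the Porto→Braga routes:
Porto → Guarda → Évora → Braga: 3 + 17 + 10 = 30
Porto → Guarda → Aveiro → Leiria → Braga: 3 + 6 + 3 + 9 = 21
Porto → Coimbra → Braga: 10 + 14 = 24
Porto → Guarda → Braga: 3 + 8 = 11
Porto → Guarda → Aveiro → Braga: 3 + 6 + 11 = 20
Porto → Coimbra → Évora → Braga: 10 + 1 + 10 = 21
Shortest: 11 mi.

11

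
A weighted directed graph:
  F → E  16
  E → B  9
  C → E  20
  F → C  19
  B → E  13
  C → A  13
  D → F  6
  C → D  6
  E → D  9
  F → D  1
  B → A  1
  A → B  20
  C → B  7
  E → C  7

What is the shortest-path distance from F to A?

Routes from F to A:
F - C - E - B - A: 19 + 20 + 9 + 1 = 49
F - C - A: 19 + 13 = 32
F - E - C - B - A: 16 + 7 + 7 + 1 = 31
F - E - B - A: 16 + 9 + 1 = 26
F - C - B - A: 19 + 7 + 1 = 27
F - E - C - A: 16 + 7 + 13 = 36
Shortest: 26.

26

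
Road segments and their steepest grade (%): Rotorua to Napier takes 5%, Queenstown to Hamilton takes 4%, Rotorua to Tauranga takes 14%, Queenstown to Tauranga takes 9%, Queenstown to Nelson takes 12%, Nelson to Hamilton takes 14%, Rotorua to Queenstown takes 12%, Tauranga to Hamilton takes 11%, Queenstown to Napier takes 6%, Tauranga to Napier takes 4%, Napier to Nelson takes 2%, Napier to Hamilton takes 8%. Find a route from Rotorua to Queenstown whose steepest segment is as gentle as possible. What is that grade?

6

Checking several routes:
Rotorua→Napier→Tauranga→Hamilton→Queenstown: max(5, 4, 11, 4) = 11
Rotorua→Napier→Tauranga→Queenstown: max(5, 4, 9) = 9
Rotorua→Napier→Hamilton→Queenstown: max(5, 8, 4) = 8
Rotorua→Napier→Nelson→Queenstown: max(5, 2, 12) = 12
Rotorua→Napier→Queenstown: max(5, 6) = 6
Rotorua→Napier→Hamilton→Tauranga→Queenstown: max(5, 8, 11, 9) = 11
The minimum achievable maximum is 6%.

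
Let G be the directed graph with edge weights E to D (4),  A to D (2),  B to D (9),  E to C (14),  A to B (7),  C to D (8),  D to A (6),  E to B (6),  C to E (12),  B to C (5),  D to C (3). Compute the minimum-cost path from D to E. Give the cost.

Candidate routes:
D - C - E: 3 + 12 = 15
D - A - B - C - E: 6 + 7 + 5 + 12 = 30
Best route has total 15.

15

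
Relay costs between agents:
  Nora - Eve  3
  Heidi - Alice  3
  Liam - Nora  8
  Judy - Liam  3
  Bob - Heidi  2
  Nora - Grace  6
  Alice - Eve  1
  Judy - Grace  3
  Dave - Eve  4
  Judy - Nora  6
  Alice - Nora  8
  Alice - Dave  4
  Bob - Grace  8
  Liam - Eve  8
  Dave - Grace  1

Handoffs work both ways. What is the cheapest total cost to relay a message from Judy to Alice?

Comparing a few candidate routes:
Judy -> Grace -> Dave -> Alice: 3 + 1 + 4 = 8
Judy -> Grace -> Dave -> Eve -> Alice: 3 + 1 + 4 + 1 = 9
Judy -> Grace -> Nora -> Eve -> Alice: 3 + 6 + 3 + 1 = 13
Judy -> Nora -> Eve -> Alice: 6 + 3 + 1 = 10
Judy -> Liam -> Eve -> Alice: 3 + 8 + 1 = 12
Shortest: 8.

8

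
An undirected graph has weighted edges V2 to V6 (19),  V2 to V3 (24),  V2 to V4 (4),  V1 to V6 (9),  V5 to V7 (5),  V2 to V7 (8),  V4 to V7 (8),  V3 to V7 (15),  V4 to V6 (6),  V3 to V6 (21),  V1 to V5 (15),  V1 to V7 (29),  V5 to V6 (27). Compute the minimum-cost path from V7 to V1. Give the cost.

20

Some routes from V7 to V1:
V7 -> V5 -> V1: 5 + 15 = 20
V7 -> V2 -> V4 -> V6 -> V1: 8 + 4 + 6 + 9 = 27
V7 -> V4 -> V6 -> V1: 8 + 6 + 9 = 23
The minimum is 20.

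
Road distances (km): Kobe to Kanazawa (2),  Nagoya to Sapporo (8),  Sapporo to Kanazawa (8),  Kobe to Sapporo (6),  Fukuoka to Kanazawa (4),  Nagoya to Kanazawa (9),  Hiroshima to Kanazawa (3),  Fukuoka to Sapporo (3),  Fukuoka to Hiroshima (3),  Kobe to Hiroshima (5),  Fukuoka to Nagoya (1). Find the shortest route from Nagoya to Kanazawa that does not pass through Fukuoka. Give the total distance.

9

Candidate routes:
Nagoya - Kanazawa: 9
Nagoya - Sapporo - Kobe - Kanazawa: 8 + 6 + 2 = 16
Nagoya - Sapporo - Kobe - Hiroshima - Kanazawa: 8 + 6 + 5 + 3 = 22
Nagoya - Sapporo - Kanazawa: 8 + 8 = 16
Best route has total 9 km.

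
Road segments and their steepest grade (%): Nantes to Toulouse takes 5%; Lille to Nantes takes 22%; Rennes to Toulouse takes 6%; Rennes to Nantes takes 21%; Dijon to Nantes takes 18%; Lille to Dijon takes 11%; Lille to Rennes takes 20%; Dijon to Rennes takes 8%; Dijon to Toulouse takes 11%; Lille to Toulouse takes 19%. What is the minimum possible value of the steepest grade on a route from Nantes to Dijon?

8

A few of the Nantes→Dijon routes:
Nantes -> Dijon: max(18) = 18
Nantes -> Toulouse -> Dijon: max(5, 11) = 11
Nantes -> Toulouse -> Rennes -> Dijon: max(5, 6, 8) = 8
Nantes -> Toulouse -> Lille -> Dijon: max(5, 19, 11) = 19
Smallest bottleneck: 8%.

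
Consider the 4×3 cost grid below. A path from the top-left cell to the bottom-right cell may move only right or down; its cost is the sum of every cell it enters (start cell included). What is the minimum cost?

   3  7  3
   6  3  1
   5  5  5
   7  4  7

25

Take r0c0 -> r1c0 -> r1c1 -> r1c2 -> r2c2 -> r3c2 for a total of 3 + 6 + 3 + 1 + 5 + 7 = 25.
For comparison, the top-then-right route costs 26.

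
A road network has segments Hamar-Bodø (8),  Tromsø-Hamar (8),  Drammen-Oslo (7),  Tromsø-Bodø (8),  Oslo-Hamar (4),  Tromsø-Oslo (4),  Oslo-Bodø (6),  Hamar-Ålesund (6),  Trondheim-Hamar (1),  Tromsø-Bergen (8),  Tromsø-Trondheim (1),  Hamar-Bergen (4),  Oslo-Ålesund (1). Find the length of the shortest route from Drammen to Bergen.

Checking several routes:
Drammen→Oslo→Ålesund→Hamar→Bergen: 7 + 1 + 6 + 4 = 18
Drammen→Oslo→Tromsø→Trondheim→Hamar→Bergen: 7 + 4 + 1 + 1 + 4 = 17
Drammen→Oslo→Hamar→Trondheim→Tromsø→Bergen: 7 + 4 + 1 + 1 + 8 = 21
Drammen→Oslo→Tromsø→Bergen: 7 + 4 + 8 = 19
Drammen→Oslo→Hamar→Bergen: 7 + 4 + 4 = 15
Best route has total 15 km.

15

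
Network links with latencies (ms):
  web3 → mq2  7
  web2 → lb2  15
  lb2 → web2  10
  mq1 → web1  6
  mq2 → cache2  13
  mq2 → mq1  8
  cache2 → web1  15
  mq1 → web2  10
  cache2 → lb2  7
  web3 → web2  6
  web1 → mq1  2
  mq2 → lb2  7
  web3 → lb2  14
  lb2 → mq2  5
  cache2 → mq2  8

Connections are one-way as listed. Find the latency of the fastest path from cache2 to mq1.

16

Routes from cache2 to mq1:
cache2 -> mq2 -> mq1: 8 + 8 = 16
cache2 -> web1 -> mq1: 15 + 2 = 17
cache2 -> lb2 -> mq2 -> mq1: 7 + 5 + 8 = 20
The minimum is 16 ms.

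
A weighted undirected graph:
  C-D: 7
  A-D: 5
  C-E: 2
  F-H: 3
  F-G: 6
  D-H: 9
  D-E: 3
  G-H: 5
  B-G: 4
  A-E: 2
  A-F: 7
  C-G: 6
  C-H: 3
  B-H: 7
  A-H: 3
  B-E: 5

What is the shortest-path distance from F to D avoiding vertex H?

A few of the F→D routes:
F -> A -> D: 7 + 5 = 12
F -> A -> E -> D: 7 + 2 + 3 = 12
F -> G -> B -> E -> D: 6 + 4 + 5 + 3 = 18
F -> A -> E -> C -> D: 7 + 2 + 2 + 7 = 18
F -> G -> C -> E -> D: 6 + 6 + 2 + 3 = 17
F -> G -> C -> D: 6 + 6 + 7 = 19
The minimum is 12.

12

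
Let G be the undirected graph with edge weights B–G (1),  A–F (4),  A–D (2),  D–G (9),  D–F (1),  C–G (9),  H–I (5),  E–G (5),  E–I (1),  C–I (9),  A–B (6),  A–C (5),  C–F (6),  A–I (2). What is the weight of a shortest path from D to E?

A few of the D→E routes:
D → A → I → E: 2 + 2 + 1 = 5
D → F → C → I → E: 1 + 6 + 9 + 1 = 17
D → A → B → G → E: 2 + 6 + 1 + 5 = 14
D → F → C → A → I → E: 1 + 6 + 5 + 2 + 1 = 15
D → G → E: 9 + 5 = 14
D → F → A → I → E: 1 + 4 + 2 + 1 = 8
The minimum is 5.

5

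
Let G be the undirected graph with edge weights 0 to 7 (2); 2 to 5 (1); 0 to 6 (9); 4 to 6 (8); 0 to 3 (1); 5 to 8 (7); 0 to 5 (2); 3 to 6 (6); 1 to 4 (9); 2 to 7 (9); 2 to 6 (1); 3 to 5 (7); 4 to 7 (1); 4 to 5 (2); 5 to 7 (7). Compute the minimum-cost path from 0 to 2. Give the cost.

3

Some routes from 0 to 2:
0-6-2: 9 + 1 = 10
0-7-4-5-2: 2 + 1 + 2 + 1 = 6
0-3-6-2: 1 + 6 + 1 = 8
0-5-2: 2 + 1 = 3
0-3-5-2: 1 + 7 + 1 = 9
Shortest: 3.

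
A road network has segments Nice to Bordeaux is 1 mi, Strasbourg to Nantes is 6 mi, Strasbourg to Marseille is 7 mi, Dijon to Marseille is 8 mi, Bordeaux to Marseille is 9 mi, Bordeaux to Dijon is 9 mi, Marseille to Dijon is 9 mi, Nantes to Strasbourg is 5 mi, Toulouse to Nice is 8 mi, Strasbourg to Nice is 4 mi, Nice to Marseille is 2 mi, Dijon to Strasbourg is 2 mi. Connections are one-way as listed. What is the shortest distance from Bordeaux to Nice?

Candidate routes:
Bordeaux→Dijon→Strasbourg→Nice: 9 + 2 + 4 = 15
Bordeaux→Marseille→Dijon→Strasbourg→Nice: 9 + 9 + 2 + 4 = 24
Best route has total 15 mi.

15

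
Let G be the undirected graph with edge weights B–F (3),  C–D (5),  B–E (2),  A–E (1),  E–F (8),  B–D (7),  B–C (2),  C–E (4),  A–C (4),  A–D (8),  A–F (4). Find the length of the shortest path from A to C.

Some routes from A to C:
A -> F -> B -> C: 4 + 3 + 2 = 9
A -> C: 4
A -> E -> C: 1 + 4 = 5
A -> E -> B -> C: 1 + 2 + 2 = 5
A -> F -> B -> E -> C: 4 + 3 + 2 + 4 = 13
A -> D -> C: 8 + 5 = 13
Shortest: 4.

4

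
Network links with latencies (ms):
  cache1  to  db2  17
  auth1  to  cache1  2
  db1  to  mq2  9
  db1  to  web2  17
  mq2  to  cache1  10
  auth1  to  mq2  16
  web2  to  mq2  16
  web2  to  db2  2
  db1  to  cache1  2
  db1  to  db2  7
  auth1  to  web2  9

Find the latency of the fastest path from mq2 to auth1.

Some routes from mq2 to auth1:
mq2 -> auth1: 16
mq2 -> web2 -> db2 -> db1 -> cache1 -> auth1: 16 + 2 + 7 + 2 + 2 = 29
mq2 -> db1 -> db2 -> web2 -> auth1: 9 + 7 + 2 + 9 = 27
mq2 -> db1 -> cache1 -> auth1: 9 + 2 + 2 = 13
mq2 -> web2 -> auth1: 16 + 9 = 25
mq2 -> cache1 -> auth1: 10 + 2 = 12
The minimum is 12 ms.

12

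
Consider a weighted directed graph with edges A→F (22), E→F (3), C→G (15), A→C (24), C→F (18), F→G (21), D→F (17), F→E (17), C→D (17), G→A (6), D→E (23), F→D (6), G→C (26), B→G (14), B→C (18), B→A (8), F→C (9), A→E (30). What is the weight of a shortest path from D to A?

Routes from D to A:
D→F→C→G→A: 17 + 9 + 15 + 6 = 47
D→E→F→C→G→A: 23 + 3 + 9 + 15 + 6 = 56
D→F→G→A: 17 + 21 + 6 = 44
D→E→F→G→A: 23 + 3 + 21 + 6 = 53
Best route has total 44.

44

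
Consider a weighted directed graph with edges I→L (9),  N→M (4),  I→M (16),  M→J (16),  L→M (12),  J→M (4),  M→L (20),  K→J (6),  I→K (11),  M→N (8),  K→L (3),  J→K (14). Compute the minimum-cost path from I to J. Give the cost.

17

Routes from I to J:
I → K → J: 11 + 6 = 17
I → L → M → J: 9 + 12 + 16 = 37
I → M → J: 16 + 16 = 32
I → K → L → M → J: 11 + 3 + 12 + 16 = 42
Shortest: 17.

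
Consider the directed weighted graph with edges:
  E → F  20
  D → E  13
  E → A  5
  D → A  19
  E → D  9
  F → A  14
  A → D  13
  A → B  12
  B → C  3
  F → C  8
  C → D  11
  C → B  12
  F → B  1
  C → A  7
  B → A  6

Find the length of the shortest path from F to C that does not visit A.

4

Routes from F to C avoiding A:
F → B → C: 1 + 3 = 4
F → C: 8
Best route has total 4.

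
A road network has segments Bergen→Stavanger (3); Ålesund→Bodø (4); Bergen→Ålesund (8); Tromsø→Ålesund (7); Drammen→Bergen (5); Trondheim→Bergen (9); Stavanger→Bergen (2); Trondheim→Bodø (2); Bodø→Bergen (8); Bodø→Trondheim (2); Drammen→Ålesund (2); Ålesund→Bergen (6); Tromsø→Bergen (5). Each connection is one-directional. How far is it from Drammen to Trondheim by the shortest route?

8

Candidate routes:
Drammen→Bergen→Ålesund→Bodø→Trondheim: 5 + 8 + 4 + 2 = 19
Drammen→Ålesund→Bodø→Trondheim: 2 + 4 + 2 = 8
The minimum is 8 mi.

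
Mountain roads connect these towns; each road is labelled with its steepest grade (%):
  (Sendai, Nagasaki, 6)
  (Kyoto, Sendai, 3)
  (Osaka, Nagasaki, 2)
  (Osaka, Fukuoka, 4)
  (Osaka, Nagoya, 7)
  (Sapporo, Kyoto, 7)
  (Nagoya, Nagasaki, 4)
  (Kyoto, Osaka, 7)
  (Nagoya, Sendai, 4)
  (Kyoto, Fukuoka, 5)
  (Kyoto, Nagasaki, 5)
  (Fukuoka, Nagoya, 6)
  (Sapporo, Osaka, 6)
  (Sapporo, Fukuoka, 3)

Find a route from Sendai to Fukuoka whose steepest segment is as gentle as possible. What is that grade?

Comparing a few candidate routes:
Sendai -> Kyoto -> Fukuoka: max(3, 5) = 5
Sendai -> Nagoya -> Nagasaki -> Osaka -> Fukuoka: max(4, 4, 2, 4) = 4
Sendai -> Nagoya -> Nagasaki -> Kyoto -> Fukuoka: max(4, 4, 5, 5) = 5
Smallest bottleneck: 4%.

4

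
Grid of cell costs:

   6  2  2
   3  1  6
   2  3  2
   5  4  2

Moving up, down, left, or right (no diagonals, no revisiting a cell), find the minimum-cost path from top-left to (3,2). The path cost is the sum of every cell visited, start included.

16

One optimal route is r0c0 → r0c1 → r1c1 → r2c1 → r2c2 → r3c2.
Its cost is 6 + 2 + 1 + 3 + 2 + 2 = 16.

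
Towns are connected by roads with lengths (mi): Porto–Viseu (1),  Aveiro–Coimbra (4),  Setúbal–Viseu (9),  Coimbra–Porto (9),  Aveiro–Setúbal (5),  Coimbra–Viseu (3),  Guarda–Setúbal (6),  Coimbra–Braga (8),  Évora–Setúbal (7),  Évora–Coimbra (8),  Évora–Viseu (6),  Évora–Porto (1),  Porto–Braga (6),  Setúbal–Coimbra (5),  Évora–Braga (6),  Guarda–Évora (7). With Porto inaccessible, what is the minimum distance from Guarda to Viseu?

A few of the Guarda→Viseu routes:
Guarda - Évora - Viseu: 7 + 6 = 13
Guarda - Setúbal - Coimbra - Viseu: 6 + 5 + 3 = 14
Guarda - Setúbal - Viseu: 6 + 9 = 15
Shortest: 13 mi.

13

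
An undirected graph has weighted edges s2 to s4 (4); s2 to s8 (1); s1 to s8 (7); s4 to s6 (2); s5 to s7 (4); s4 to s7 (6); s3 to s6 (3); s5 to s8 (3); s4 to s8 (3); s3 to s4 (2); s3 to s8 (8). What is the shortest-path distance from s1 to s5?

10

Candidate routes:
s1 - s8 - s4 - s7 - s5: 7 + 3 + 6 + 4 = 20
s1 - s8 - s2 - s4 - s7 - s5: 7 + 1 + 4 + 6 + 4 = 22
s1 - s8 - s3 - s6 - s4 - s7 - s5: 7 + 8 + 3 + 2 + 6 + 4 = 30
s1 - s8 - s5: 7 + 3 = 10
s1 - s8 - s3 - s4 - s7 - s5: 7 + 8 + 2 + 6 + 4 = 27
Shortest: 10.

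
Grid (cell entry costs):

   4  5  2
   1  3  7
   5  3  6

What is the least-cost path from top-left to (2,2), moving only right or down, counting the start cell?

Best path: [0,0]→[1,0]→[1,1]→[2,1]→[2,2]
Cost: 4 + 1 + 3 + 3 + 6 = 17

17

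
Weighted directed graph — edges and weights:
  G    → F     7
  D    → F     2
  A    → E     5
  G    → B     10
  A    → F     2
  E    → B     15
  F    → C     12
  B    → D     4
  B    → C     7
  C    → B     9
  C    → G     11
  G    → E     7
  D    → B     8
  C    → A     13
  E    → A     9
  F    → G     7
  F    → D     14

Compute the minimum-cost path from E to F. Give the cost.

Paths from E to F:
E → B → D → F: 15 + 4 + 2 = 21
E → A → F: 9 + 2 = 11
E → B → C → G → F: 15 + 7 + 11 + 7 = 40
E → B → C → A → F: 15 + 7 + 13 + 2 = 37
Best route has total 11.

11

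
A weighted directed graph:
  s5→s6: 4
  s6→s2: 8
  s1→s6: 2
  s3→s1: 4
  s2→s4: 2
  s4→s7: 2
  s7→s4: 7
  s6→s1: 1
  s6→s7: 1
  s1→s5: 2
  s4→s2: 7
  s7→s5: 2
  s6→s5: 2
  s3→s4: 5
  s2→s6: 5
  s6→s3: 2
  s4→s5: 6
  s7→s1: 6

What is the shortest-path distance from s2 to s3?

7

A few of the s2→s3 routes:
s2-s4-s5-s6-s3: 2 + 6 + 4 + 2 = 14
s2-s4-s7-s5-s6-s3: 2 + 2 + 2 + 4 + 2 = 12
s2-s6-s3: 5 + 2 = 7
Best route has total 7.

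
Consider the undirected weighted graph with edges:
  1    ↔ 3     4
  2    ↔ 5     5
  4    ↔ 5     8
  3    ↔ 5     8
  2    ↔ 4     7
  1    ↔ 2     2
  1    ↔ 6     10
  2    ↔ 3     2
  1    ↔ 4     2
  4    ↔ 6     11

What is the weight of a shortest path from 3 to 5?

Some routes from 3 to 5:
3 -> 1 -> 4 -> 5: 4 + 2 + 8 = 14
3 -> 1 -> 2 -> 5: 4 + 2 + 5 = 11
3 -> 2 -> 1 -> 4 -> 5: 2 + 2 + 2 + 8 = 14
3 -> 5: 8
3 -> 2 -> 5: 2 + 5 = 7
Shortest: 7.

7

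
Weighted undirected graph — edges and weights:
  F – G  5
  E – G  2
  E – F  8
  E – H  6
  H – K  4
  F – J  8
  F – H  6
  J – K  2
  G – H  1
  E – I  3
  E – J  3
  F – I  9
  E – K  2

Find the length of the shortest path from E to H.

Some routes from E to H:
E→G→H: 2 + 1 = 3
E→H: 6
E→J→K→H: 3 + 2 + 4 = 9
E→K→H: 2 + 4 = 6
Best route has total 3.

3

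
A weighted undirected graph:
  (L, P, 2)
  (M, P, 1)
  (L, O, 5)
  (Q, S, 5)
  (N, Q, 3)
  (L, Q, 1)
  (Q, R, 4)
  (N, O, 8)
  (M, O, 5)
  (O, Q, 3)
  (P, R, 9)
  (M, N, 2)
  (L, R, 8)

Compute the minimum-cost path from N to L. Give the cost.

A few of the N→L routes:
N→M→P→L: 2 + 1 + 2 = 5
N→Q→O→L: 3 + 3 + 5 = 11
N→M→O→Q→L: 2 + 5 + 3 + 1 = 11
N→Q→L: 3 + 1 = 4
Shortest: 4.

4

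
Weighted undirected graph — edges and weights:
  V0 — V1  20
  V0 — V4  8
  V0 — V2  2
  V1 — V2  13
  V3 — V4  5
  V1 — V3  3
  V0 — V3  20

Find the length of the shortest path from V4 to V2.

10

Some routes from V4 to V2:
V4-V3-V1-V2: 5 + 3 + 13 = 21
V4-V3-V0-V2: 5 + 20 + 2 = 27
V4-V0-V2: 8 + 2 = 10
Shortest: 10.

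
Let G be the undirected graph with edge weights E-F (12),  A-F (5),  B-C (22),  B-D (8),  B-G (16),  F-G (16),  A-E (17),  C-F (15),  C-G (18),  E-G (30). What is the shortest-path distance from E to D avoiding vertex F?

54

Paths from E to D avoiding F:
E-G-C-B-D: 30 + 18 + 22 + 8 = 78
E-G-B-D: 30 + 16 + 8 = 54
The minimum is 54.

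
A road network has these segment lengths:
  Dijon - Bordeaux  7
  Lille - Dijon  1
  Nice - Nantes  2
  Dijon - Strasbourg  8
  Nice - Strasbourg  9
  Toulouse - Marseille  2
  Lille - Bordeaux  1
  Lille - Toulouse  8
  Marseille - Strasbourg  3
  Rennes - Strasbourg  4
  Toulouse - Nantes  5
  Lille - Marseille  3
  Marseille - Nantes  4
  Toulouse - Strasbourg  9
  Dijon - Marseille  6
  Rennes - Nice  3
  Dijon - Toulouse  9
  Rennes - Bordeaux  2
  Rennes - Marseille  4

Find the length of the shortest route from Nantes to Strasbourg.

7

A few of the Nantes→Strasbourg routes:
Nantes-Toulouse-Marseille-Strasbourg: 5 + 2 + 3 = 10
Nantes-Nice-Strasbourg: 2 + 9 = 11
Nantes-Nice-Rennes-Strasbourg: 2 + 3 + 4 = 9
Nantes-Marseille-Strasbourg: 4 + 3 = 7
Shortest: 7.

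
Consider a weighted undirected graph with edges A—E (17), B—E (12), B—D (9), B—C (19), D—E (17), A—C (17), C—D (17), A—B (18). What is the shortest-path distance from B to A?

A few of the B→A routes:
B - E - A: 12 + 17 = 29
B - A: 18
B - C - A: 19 + 17 = 36
B - D - E - A: 9 + 17 + 17 = 43
B - D - C - A: 9 + 17 + 17 = 43
Shortest: 18.

18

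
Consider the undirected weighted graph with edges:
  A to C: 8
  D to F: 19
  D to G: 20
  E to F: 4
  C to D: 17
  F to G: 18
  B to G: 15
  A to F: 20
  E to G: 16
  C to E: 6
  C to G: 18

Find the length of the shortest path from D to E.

23

A few of the D→E routes:
D -> F -> E: 19 + 4 = 23
D -> G -> E: 20 + 16 = 36
D -> G -> F -> E: 20 + 18 + 4 = 42
D -> C -> E: 17 + 6 = 23
The minimum is 23.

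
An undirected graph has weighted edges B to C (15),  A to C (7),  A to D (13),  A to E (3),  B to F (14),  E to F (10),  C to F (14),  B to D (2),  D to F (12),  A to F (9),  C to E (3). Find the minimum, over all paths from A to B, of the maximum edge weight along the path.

Comparing a few candidate routes:
A → D → F → B: max(13, 12, 14) = 14
A → F → B: max(9, 14) = 14
A → D → B: max(13, 2) = 13
A → F → D → B: max(9, 12, 2) = 12
A → C → E → F → D → B: max(7, 3, 10, 12, 2) = 12
A → E → F → D → B: max(3, 10, 12, 2) = 12
Smallest bottleneck: 12.

12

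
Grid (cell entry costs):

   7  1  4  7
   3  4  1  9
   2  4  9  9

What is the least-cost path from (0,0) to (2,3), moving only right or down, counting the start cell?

31

One optimal route is [0,0] -> [0,1] -> [0,2] -> [1,2] -> [1,3] -> [2,3].
Its cost is 7 + 1 + 4 + 1 + 9 + 9 = 31.
(Top row then right column would cost 37.)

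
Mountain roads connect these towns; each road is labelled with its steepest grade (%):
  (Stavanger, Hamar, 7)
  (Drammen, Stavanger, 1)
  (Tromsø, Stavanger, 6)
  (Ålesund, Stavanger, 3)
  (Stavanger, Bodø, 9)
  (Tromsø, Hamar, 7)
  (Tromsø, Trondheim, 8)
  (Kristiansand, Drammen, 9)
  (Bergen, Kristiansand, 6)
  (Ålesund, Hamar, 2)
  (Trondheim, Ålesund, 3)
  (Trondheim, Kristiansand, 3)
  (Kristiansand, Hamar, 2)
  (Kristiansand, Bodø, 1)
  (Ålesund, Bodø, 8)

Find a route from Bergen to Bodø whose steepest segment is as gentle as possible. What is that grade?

Some routes from Bergen to Bodø:
Bergen → Kristiansand → Hamar → Ålesund → Bodø: max(6, 2, 2, 8) = 8
Bergen → Kristiansand → Hamar → Tromsø → Trondheim → Ålesund → Bodø: max(6, 2, 7, 8, 3, 8) = 8
Bergen → Kristiansand → Hamar → Stavanger → Tromsø → Trondheim → Ålesund → Bodø: max(6, 2, 7, 6, 8, 3, 8) = 8
Bergen → Kristiansand → Hamar → Tromsø → Stavanger → Ålesund → Bodø: max(6, 2, 7, 6, 3, 8) = 8
Bergen → Kristiansand → Bodø: max(6, 1) = 6
Bergen → Kristiansand → Hamar → Stavanger → Ålesund → Bodø: max(6, 2, 7, 3, 8) = 8
Smallest bottleneck: 6%.

6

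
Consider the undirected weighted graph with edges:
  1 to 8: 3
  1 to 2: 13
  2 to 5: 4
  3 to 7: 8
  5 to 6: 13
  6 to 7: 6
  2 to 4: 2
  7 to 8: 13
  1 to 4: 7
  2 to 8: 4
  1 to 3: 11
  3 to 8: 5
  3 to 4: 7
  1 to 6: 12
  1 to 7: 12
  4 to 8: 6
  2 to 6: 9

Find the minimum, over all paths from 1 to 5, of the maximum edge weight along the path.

A few of the 1→5 routes:
1 -> 4 -> 3 -> 8 -> 2 -> 5: max(7, 7, 5, 4, 4) = 7
1 -> 4 -> 8 -> 2 -> 5: max(7, 6, 4, 4) = 7
1 -> 4 -> 2 -> 5: max(7, 2, 4) = 7
1 -> 8 -> 2 -> 5: max(3, 4, 4) = 4
1 -> 8 -> 4 -> 2 -> 5: max(3, 6, 2, 4) = 6
Best route has worst link 4.

4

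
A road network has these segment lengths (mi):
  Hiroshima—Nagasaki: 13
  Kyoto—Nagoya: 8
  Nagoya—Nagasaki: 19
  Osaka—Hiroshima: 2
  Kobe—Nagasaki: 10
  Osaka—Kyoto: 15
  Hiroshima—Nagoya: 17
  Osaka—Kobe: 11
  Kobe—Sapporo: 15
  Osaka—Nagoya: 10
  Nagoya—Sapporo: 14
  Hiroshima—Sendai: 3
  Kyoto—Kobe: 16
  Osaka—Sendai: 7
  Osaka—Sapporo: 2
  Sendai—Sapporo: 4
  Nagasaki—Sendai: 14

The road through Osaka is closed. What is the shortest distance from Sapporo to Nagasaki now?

A few of the Sapporo→Nagasaki routes:
Sapporo → Sendai → Nagasaki: 4 + 14 = 18
Sapporo → Kobe → Nagasaki: 15 + 10 = 25
Sapporo → Sendai → Hiroshima → Nagasaki: 4 + 3 + 13 = 20
Shortest: 18 mi.

18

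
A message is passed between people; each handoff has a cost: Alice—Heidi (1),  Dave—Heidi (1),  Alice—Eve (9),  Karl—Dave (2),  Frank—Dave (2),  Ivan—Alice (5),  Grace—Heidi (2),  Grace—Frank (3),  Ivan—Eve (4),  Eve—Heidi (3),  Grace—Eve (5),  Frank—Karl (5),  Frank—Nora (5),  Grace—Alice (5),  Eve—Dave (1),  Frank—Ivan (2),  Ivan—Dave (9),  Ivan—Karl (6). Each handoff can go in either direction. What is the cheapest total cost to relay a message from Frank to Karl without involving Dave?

5

Some routes from Frank to Karl avoiding Dave:
Frank - Ivan - Karl: 2 + 6 = 8
Frank - Karl: 5
Frank - Grace - Heidi - Eve - Ivan - Karl: 3 + 2 + 3 + 4 + 6 = 18
Frank - Grace - Heidi - Alice - Ivan - Karl: 3 + 2 + 1 + 5 + 6 = 17
Shortest: 5.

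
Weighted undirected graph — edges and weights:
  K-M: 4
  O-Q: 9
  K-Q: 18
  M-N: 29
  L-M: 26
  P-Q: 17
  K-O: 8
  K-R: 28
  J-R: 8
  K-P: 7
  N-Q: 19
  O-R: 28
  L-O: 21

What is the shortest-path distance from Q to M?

A few of the Q→M routes:
Q→O→L→M: 9 + 21 + 26 = 56
Q→P→K→M: 17 + 7 + 4 = 28
Q→K→M: 18 + 4 = 22
Q→O→K→M: 9 + 8 + 4 = 21
Q→N→M: 19 + 29 = 48
The minimum is 21.

21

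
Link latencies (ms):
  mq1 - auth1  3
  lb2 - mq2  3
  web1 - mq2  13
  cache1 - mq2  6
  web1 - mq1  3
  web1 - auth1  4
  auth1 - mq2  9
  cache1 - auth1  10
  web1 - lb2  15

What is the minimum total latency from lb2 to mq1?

15

Comparing a few candidate routes:
lb2-mq2-auth1-mq1: 3 + 9 + 3 = 15
lb2-mq2-auth1-web1-mq1: 3 + 9 + 4 + 3 = 19
lb2-mq2-web1-mq1: 3 + 13 + 3 = 19
lb2-web1-auth1-mq1: 15 + 4 + 3 = 22
lb2-web1-mq1: 15 + 3 = 18
The minimum is 15 ms.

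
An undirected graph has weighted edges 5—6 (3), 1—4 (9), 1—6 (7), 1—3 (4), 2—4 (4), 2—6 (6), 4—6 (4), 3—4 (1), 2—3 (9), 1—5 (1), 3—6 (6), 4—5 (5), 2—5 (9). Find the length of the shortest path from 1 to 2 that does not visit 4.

Checking several routes:
1→5→2: 1 + 9 = 10
1→3→6→2: 4 + 6 + 6 = 16
1→3→2: 4 + 9 = 13
1→5→6→2: 1 + 3 + 6 = 10
1→6→2: 7 + 6 = 13
Shortest: 10.

10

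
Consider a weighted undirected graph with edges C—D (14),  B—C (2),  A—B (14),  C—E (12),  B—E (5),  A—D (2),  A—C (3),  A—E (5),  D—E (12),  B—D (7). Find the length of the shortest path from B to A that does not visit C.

Comparing a few candidate routes:
B-A: 14
B-E-A: 5 + 5 = 10
B-E-D-A: 5 + 12 + 2 = 19
B-D-A: 7 + 2 = 9
Best route has total 9.

9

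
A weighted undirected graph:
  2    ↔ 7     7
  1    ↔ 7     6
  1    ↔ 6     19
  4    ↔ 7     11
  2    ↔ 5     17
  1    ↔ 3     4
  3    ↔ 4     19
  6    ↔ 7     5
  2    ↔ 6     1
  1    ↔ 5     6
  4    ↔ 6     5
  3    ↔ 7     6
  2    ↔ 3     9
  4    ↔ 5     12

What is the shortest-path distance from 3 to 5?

Some routes from 3 to 5:
3 → 2 → 6 → 4 → 5: 9 + 1 + 5 + 12 = 27
3 → 1 → 5: 4 + 6 = 10
3 → 7 → 1 → 5: 6 + 6 + 6 = 18
3 → 2 → 5: 9 + 17 = 26
Best route has total 10.

10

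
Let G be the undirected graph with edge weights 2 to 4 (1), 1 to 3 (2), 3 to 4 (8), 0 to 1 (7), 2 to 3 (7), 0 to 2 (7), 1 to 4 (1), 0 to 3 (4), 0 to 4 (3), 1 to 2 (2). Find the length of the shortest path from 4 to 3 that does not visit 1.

7

Some routes from 4 to 3 avoiding 1:
4-2-3: 1 + 7 = 8
4-0-3: 3 + 4 = 7
4-3: 8
The minimum is 7.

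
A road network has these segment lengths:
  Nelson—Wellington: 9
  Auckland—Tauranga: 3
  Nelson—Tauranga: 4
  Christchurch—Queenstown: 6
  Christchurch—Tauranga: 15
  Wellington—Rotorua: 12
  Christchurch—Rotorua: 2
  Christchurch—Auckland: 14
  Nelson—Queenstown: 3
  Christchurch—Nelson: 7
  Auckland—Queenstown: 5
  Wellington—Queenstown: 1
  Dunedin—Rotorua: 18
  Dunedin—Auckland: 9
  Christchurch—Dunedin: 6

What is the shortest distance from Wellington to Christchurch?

7

Some routes from Wellington to Christchurch:
Wellington - Queenstown - Christchurch: 1 + 6 = 7
Wellington - Rotorua - Christchurch: 12 + 2 = 14
Wellington - Queenstown - Nelson - Christchurch: 1 + 3 + 7 = 11
Wellington - Nelson - Christchurch: 9 + 7 = 16
The minimum is 7.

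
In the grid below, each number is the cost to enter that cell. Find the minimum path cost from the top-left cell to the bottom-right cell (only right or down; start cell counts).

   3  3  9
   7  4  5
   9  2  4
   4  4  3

One optimal route is [0,0] -> [0,1] -> [1,1] -> [2,1] -> [2,2] -> [3,2].
Its cost is 3 + 3 + 4 + 2 + 4 + 3 = 19.
For comparison, the top-then-right route costs 27.

19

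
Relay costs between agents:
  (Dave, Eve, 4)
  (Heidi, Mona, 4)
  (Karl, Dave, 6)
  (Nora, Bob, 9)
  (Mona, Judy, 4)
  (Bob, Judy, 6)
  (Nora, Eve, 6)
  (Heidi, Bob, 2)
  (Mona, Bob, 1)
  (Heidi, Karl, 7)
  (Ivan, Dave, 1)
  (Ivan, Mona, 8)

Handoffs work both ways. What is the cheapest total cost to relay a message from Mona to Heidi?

A few of the Mona→Heidi routes:
Mona-Bob-Heidi: 1 + 2 = 3
Mona-Ivan-Dave-Eve-Nora-Bob-Heidi: 8 + 1 + 4 + 6 + 9 + 2 = 30
Mona-Heidi: 4
Mona-Judy-Bob-Heidi: 4 + 6 + 2 = 12
Mona-Ivan-Dave-Karl-Heidi: 8 + 1 + 6 + 7 = 22
Shortest: 3.

3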